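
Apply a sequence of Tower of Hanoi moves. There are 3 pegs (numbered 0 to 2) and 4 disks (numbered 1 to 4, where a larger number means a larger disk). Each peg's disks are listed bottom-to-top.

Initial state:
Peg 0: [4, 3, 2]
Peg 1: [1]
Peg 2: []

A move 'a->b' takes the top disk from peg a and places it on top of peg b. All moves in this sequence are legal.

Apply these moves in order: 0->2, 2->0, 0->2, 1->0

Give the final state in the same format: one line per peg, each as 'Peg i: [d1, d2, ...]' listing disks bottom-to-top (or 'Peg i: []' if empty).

After move 1 (0->2):
Peg 0: [4, 3]
Peg 1: [1]
Peg 2: [2]

After move 2 (2->0):
Peg 0: [4, 3, 2]
Peg 1: [1]
Peg 2: []

After move 3 (0->2):
Peg 0: [4, 3]
Peg 1: [1]
Peg 2: [2]

After move 4 (1->0):
Peg 0: [4, 3, 1]
Peg 1: []
Peg 2: [2]

Answer: Peg 0: [4, 3, 1]
Peg 1: []
Peg 2: [2]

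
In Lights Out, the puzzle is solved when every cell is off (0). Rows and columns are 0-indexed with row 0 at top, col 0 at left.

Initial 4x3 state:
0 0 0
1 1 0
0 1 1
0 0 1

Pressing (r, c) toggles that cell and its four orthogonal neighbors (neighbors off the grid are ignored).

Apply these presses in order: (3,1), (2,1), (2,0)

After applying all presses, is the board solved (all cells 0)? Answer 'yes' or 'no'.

Answer: yes

Derivation:
After press 1 at (3,1):
0 0 0
1 1 0
0 0 1
1 1 0

After press 2 at (2,1):
0 0 0
1 0 0
1 1 0
1 0 0

After press 3 at (2,0):
0 0 0
0 0 0
0 0 0
0 0 0

Lights still on: 0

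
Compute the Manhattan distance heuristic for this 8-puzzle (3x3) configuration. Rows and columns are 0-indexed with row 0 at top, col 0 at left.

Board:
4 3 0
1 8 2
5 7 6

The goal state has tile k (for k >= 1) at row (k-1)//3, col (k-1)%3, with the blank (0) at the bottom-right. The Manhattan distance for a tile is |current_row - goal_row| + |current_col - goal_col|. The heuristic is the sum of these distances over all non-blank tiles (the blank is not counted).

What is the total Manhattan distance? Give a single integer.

Tile 4: at (0,0), goal (1,0), distance |0-1|+|0-0| = 1
Tile 3: at (0,1), goal (0,2), distance |0-0|+|1-2| = 1
Tile 1: at (1,0), goal (0,0), distance |1-0|+|0-0| = 1
Tile 8: at (1,1), goal (2,1), distance |1-2|+|1-1| = 1
Tile 2: at (1,2), goal (0,1), distance |1-0|+|2-1| = 2
Tile 5: at (2,0), goal (1,1), distance |2-1|+|0-1| = 2
Tile 7: at (2,1), goal (2,0), distance |2-2|+|1-0| = 1
Tile 6: at (2,2), goal (1,2), distance |2-1|+|2-2| = 1
Sum: 1 + 1 + 1 + 1 + 2 + 2 + 1 + 1 = 10

Answer: 10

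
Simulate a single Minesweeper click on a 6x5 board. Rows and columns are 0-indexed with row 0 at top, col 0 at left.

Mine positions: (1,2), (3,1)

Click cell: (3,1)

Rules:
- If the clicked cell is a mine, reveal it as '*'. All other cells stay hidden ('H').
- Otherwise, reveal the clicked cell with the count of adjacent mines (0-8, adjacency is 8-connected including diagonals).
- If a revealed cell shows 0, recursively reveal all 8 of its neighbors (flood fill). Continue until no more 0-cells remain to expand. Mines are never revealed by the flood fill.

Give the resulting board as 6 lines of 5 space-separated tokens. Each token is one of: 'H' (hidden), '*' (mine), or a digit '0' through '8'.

H H H H H
H H H H H
H H H H H
H * H H H
H H H H H
H H H H H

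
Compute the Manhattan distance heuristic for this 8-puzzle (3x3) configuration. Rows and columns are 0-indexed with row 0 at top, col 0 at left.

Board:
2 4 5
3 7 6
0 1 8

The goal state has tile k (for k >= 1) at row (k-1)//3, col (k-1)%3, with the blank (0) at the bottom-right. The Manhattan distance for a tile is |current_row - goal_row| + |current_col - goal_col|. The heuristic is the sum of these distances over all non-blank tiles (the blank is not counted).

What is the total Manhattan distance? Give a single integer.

Answer: 14

Derivation:
Tile 2: at (0,0), goal (0,1), distance |0-0|+|0-1| = 1
Tile 4: at (0,1), goal (1,0), distance |0-1|+|1-0| = 2
Tile 5: at (0,2), goal (1,1), distance |0-1|+|2-1| = 2
Tile 3: at (1,0), goal (0,2), distance |1-0|+|0-2| = 3
Tile 7: at (1,1), goal (2,0), distance |1-2|+|1-0| = 2
Tile 6: at (1,2), goal (1,2), distance |1-1|+|2-2| = 0
Tile 1: at (2,1), goal (0,0), distance |2-0|+|1-0| = 3
Tile 8: at (2,2), goal (2,1), distance |2-2|+|2-1| = 1
Sum: 1 + 2 + 2 + 3 + 2 + 0 + 3 + 1 = 14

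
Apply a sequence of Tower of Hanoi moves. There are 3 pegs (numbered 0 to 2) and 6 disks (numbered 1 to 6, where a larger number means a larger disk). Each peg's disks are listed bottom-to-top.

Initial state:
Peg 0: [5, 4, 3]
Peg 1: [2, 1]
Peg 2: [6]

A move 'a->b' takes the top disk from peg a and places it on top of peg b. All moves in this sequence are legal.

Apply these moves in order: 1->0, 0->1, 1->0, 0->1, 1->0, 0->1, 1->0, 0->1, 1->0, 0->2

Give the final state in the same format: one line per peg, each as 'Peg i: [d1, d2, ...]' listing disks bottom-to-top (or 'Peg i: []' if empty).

Answer: Peg 0: [5, 4, 3]
Peg 1: [2]
Peg 2: [6, 1]

Derivation:
After move 1 (1->0):
Peg 0: [5, 4, 3, 1]
Peg 1: [2]
Peg 2: [6]

After move 2 (0->1):
Peg 0: [5, 4, 3]
Peg 1: [2, 1]
Peg 2: [6]

After move 3 (1->0):
Peg 0: [5, 4, 3, 1]
Peg 1: [2]
Peg 2: [6]

After move 4 (0->1):
Peg 0: [5, 4, 3]
Peg 1: [2, 1]
Peg 2: [6]

After move 5 (1->0):
Peg 0: [5, 4, 3, 1]
Peg 1: [2]
Peg 2: [6]

After move 6 (0->1):
Peg 0: [5, 4, 3]
Peg 1: [2, 1]
Peg 2: [6]

After move 7 (1->0):
Peg 0: [5, 4, 3, 1]
Peg 1: [2]
Peg 2: [6]

After move 8 (0->1):
Peg 0: [5, 4, 3]
Peg 1: [2, 1]
Peg 2: [6]

After move 9 (1->0):
Peg 0: [5, 4, 3, 1]
Peg 1: [2]
Peg 2: [6]

After move 10 (0->2):
Peg 0: [5, 4, 3]
Peg 1: [2]
Peg 2: [6, 1]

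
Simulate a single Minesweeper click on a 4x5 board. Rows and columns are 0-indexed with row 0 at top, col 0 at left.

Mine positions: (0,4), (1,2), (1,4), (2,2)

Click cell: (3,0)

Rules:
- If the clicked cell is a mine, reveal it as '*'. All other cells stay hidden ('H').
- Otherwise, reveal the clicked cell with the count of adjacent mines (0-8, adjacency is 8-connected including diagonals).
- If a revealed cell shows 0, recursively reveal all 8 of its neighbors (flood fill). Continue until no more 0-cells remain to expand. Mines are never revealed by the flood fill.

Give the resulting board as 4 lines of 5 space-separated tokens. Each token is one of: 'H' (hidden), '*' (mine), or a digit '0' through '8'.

0 1 H H H
0 2 H H H
0 2 H H H
0 1 H H H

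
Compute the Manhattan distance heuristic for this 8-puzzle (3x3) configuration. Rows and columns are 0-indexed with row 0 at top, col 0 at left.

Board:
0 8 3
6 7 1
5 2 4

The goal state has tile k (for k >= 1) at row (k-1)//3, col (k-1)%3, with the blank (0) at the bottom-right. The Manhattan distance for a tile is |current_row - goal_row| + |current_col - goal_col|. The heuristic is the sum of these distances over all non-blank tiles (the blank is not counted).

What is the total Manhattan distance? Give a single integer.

Answer: 16

Derivation:
Tile 8: at (0,1), goal (2,1), distance |0-2|+|1-1| = 2
Tile 3: at (0,2), goal (0,2), distance |0-0|+|2-2| = 0
Tile 6: at (1,0), goal (1,2), distance |1-1|+|0-2| = 2
Tile 7: at (1,1), goal (2,0), distance |1-2|+|1-0| = 2
Tile 1: at (1,2), goal (0,0), distance |1-0|+|2-0| = 3
Tile 5: at (2,0), goal (1,1), distance |2-1|+|0-1| = 2
Tile 2: at (2,1), goal (0,1), distance |2-0|+|1-1| = 2
Tile 4: at (2,2), goal (1,0), distance |2-1|+|2-0| = 3
Sum: 2 + 0 + 2 + 2 + 3 + 2 + 2 + 3 = 16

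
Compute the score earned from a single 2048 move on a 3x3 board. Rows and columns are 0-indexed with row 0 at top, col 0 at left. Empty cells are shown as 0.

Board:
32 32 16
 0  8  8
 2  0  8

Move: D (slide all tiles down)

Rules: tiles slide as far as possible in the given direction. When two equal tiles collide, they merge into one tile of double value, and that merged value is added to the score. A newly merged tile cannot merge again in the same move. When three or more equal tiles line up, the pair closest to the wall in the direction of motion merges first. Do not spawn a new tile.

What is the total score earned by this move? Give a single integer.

Slide down:
col 0: [32, 0, 2] -> [0, 32, 2]  score +0 (running 0)
col 1: [32, 8, 0] -> [0, 32, 8]  score +0 (running 0)
col 2: [16, 8, 8] -> [0, 16, 16]  score +16 (running 16)
Board after move:
 0  0  0
32 32 16
 2  8 16

Answer: 16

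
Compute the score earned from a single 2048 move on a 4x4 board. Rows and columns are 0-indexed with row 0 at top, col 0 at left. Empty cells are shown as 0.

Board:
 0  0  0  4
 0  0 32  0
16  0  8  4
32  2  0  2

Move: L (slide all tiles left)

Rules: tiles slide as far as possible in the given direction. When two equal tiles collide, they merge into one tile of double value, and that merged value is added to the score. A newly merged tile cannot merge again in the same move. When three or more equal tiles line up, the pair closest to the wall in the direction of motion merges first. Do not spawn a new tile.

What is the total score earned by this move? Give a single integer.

Answer: 4

Derivation:
Slide left:
row 0: [0, 0, 0, 4] -> [4, 0, 0, 0]  score +0 (running 0)
row 1: [0, 0, 32, 0] -> [32, 0, 0, 0]  score +0 (running 0)
row 2: [16, 0, 8, 4] -> [16, 8, 4, 0]  score +0 (running 0)
row 3: [32, 2, 0, 2] -> [32, 4, 0, 0]  score +4 (running 4)
Board after move:
 4  0  0  0
32  0  0  0
16  8  4  0
32  4  0  0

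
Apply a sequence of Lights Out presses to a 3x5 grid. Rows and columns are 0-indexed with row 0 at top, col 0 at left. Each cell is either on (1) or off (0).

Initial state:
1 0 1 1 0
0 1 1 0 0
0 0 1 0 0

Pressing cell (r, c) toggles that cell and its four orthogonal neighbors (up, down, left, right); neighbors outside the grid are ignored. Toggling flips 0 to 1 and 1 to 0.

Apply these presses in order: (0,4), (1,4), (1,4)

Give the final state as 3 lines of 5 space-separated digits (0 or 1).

Answer: 1 0 1 0 1
0 1 1 0 1
0 0 1 0 0

Derivation:
After press 1 at (0,4):
1 0 1 0 1
0 1 1 0 1
0 0 1 0 0

After press 2 at (1,4):
1 0 1 0 0
0 1 1 1 0
0 0 1 0 1

After press 3 at (1,4):
1 0 1 0 1
0 1 1 0 1
0 0 1 0 0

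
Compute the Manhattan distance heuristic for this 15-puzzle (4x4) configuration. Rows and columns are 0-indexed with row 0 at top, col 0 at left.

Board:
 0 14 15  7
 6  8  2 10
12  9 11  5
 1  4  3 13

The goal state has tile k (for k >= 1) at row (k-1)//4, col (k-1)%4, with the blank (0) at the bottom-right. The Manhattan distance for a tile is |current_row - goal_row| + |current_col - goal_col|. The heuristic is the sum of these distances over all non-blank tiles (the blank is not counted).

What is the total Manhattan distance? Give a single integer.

Tile 14: (0,1)->(3,1) = 3
Tile 15: (0,2)->(3,2) = 3
Tile 7: (0,3)->(1,2) = 2
Tile 6: (1,0)->(1,1) = 1
Tile 8: (1,1)->(1,3) = 2
Tile 2: (1,2)->(0,1) = 2
Tile 10: (1,3)->(2,1) = 3
Tile 12: (2,0)->(2,3) = 3
Tile 9: (2,1)->(2,0) = 1
Tile 11: (2,2)->(2,2) = 0
Tile 5: (2,3)->(1,0) = 4
Tile 1: (3,0)->(0,0) = 3
Tile 4: (3,1)->(0,3) = 5
Tile 3: (3,2)->(0,2) = 3
Tile 13: (3,3)->(3,0) = 3
Sum: 3 + 3 + 2 + 1 + 2 + 2 + 3 + 3 + 1 + 0 + 4 + 3 + 5 + 3 + 3 = 38

Answer: 38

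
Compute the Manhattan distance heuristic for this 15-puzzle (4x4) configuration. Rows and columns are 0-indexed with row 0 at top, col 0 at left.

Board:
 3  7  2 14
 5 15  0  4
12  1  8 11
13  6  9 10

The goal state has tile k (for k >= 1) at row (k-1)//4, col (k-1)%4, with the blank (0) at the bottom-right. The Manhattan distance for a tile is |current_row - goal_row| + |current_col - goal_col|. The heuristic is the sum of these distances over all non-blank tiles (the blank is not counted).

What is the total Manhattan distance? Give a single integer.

Answer: 31

Derivation:
Tile 3: (0,0)->(0,2) = 2
Tile 7: (0,1)->(1,2) = 2
Tile 2: (0,2)->(0,1) = 1
Tile 14: (0,3)->(3,1) = 5
Tile 5: (1,0)->(1,0) = 0
Tile 15: (1,1)->(3,2) = 3
Tile 4: (1,3)->(0,3) = 1
Tile 12: (2,0)->(2,3) = 3
Tile 1: (2,1)->(0,0) = 3
Tile 8: (2,2)->(1,3) = 2
Tile 11: (2,3)->(2,2) = 1
Tile 13: (3,0)->(3,0) = 0
Tile 6: (3,1)->(1,1) = 2
Tile 9: (3,2)->(2,0) = 3
Tile 10: (3,3)->(2,1) = 3
Sum: 2 + 2 + 1 + 5 + 0 + 3 + 1 + 3 + 3 + 2 + 1 + 0 + 2 + 3 + 3 = 31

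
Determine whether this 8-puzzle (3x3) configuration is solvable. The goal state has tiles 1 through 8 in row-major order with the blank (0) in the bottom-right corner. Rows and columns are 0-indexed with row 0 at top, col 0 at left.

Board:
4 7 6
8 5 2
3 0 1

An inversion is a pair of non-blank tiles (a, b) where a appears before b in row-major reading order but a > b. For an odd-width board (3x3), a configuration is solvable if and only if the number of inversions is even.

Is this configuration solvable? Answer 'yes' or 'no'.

Answer: no

Derivation:
Inversions (pairs i<j in row-major order where tile[i] > tile[j] > 0): 21
21 is odd, so the puzzle is not solvable.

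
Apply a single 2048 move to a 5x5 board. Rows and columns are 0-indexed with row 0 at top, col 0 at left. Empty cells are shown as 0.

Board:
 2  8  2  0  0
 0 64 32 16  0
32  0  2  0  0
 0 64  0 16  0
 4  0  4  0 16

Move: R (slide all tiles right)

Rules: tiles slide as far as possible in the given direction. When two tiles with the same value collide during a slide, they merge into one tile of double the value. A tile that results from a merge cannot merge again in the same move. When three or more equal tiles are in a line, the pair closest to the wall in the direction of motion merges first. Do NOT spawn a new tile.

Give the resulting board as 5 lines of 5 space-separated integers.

Answer:  0  0  2  8  2
 0  0 64 32 16
 0  0  0 32  2
 0  0  0 64 16
 0  0  0  8 16

Derivation:
Slide right:
row 0: [2, 8, 2, 0, 0] -> [0, 0, 2, 8, 2]
row 1: [0, 64, 32, 16, 0] -> [0, 0, 64, 32, 16]
row 2: [32, 0, 2, 0, 0] -> [0, 0, 0, 32, 2]
row 3: [0, 64, 0, 16, 0] -> [0, 0, 0, 64, 16]
row 4: [4, 0, 4, 0, 16] -> [0, 0, 0, 8, 16]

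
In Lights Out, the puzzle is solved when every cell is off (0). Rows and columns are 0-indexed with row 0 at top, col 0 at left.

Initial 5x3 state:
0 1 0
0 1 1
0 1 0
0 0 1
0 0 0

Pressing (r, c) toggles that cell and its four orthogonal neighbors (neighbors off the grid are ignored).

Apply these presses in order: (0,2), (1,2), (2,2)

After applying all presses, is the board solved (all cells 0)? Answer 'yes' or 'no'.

After press 1 at (0,2):
0 0 1
0 1 0
0 1 0
0 0 1
0 0 0

After press 2 at (1,2):
0 0 0
0 0 1
0 1 1
0 0 1
0 0 0

After press 3 at (2,2):
0 0 0
0 0 0
0 0 0
0 0 0
0 0 0

Lights still on: 0

Answer: yes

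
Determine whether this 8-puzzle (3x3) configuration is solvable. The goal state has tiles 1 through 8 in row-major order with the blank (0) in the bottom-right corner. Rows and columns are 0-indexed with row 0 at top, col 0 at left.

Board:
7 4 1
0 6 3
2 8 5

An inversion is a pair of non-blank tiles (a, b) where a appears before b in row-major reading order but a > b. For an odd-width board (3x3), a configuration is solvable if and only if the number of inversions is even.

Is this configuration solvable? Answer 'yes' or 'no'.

Answer: yes

Derivation:
Inversions (pairs i<j in row-major order where tile[i] > tile[j] > 0): 14
14 is even, so the puzzle is solvable.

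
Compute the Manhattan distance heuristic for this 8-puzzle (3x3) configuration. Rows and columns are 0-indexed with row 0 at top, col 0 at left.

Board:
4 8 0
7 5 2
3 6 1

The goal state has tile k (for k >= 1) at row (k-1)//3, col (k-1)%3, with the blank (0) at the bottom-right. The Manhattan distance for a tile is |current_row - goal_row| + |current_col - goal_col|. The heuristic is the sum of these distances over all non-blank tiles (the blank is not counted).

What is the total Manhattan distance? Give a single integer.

Answer: 16

Derivation:
Tile 4: at (0,0), goal (1,0), distance |0-1|+|0-0| = 1
Tile 8: at (0,1), goal (2,1), distance |0-2|+|1-1| = 2
Tile 7: at (1,0), goal (2,0), distance |1-2|+|0-0| = 1
Tile 5: at (1,1), goal (1,1), distance |1-1|+|1-1| = 0
Tile 2: at (1,2), goal (0,1), distance |1-0|+|2-1| = 2
Tile 3: at (2,0), goal (0,2), distance |2-0|+|0-2| = 4
Tile 6: at (2,1), goal (1,2), distance |2-1|+|1-2| = 2
Tile 1: at (2,2), goal (0,0), distance |2-0|+|2-0| = 4
Sum: 1 + 2 + 1 + 0 + 2 + 4 + 2 + 4 = 16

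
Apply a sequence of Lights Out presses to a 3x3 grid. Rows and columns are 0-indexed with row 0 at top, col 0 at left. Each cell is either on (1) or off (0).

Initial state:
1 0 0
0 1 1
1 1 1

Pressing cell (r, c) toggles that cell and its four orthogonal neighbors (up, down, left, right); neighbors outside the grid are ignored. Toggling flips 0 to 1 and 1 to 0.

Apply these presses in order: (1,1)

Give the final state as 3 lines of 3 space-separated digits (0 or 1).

Answer: 1 1 0
1 0 0
1 0 1

Derivation:
After press 1 at (1,1):
1 1 0
1 0 0
1 0 1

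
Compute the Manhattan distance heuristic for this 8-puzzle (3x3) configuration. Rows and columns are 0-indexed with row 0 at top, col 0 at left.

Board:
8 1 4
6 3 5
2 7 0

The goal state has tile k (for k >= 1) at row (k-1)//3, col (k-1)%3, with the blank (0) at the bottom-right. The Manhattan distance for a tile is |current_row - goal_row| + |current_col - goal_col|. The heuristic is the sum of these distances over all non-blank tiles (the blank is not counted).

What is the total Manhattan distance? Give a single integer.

Tile 8: at (0,0), goal (2,1), distance |0-2|+|0-1| = 3
Tile 1: at (0,1), goal (0,0), distance |0-0|+|1-0| = 1
Tile 4: at (0,2), goal (1,0), distance |0-1|+|2-0| = 3
Tile 6: at (1,0), goal (1,2), distance |1-1|+|0-2| = 2
Tile 3: at (1,1), goal (0,2), distance |1-0|+|1-2| = 2
Tile 5: at (1,2), goal (1,1), distance |1-1|+|2-1| = 1
Tile 2: at (2,0), goal (0,1), distance |2-0|+|0-1| = 3
Tile 7: at (2,1), goal (2,0), distance |2-2|+|1-0| = 1
Sum: 3 + 1 + 3 + 2 + 2 + 1 + 3 + 1 = 16

Answer: 16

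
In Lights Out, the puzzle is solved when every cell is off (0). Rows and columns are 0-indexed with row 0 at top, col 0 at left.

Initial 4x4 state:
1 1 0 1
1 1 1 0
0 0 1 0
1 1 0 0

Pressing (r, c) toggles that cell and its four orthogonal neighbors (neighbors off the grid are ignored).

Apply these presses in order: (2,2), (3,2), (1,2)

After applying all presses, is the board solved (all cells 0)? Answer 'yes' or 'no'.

After press 1 at (2,2):
1 1 0 1
1 1 0 0
0 1 0 1
1 1 1 0

After press 2 at (3,2):
1 1 0 1
1 1 0 0
0 1 1 1
1 0 0 1

After press 3 at (1,2):
1 1 1 1
1 0 1 1
0 1 0 1
1 0 0 1

Lights still on: 11

Answer: no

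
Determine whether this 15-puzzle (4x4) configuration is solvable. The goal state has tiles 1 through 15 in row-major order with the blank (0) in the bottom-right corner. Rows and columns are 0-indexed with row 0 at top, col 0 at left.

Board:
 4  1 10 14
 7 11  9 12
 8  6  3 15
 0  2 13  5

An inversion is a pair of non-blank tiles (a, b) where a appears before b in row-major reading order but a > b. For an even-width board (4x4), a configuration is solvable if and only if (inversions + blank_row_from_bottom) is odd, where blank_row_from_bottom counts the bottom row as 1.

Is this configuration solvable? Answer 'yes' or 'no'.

Answer: yes

Derivation:
Inversions: 52
Blank is in row 3 (0-indexed from top), which is row 1 counting from the bottom (bottom = 1).
52 + 1 = 53, which is odd, so the puzzle is solvable.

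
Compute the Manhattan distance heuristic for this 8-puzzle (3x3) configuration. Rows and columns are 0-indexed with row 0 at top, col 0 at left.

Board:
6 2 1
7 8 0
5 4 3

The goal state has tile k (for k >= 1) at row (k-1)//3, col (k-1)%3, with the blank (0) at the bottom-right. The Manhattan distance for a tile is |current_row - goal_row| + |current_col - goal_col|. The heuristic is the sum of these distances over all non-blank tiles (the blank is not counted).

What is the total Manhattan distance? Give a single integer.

Answer: 13

Derivation:
Tile 6: at (0,0), goal (1,2), distance |0-1|+|0-2| = 3
Tile 2: at (0,1), goal (0,1), distance |0-0|+|1-1| = 0
Tile 1: at (0,2), goal (0,0), distance |0-0|+|2-0| = 2
Tile 7: at (1,0), goal (2,0), distance |1-2|+|0-0| = 1
Tile 8: at (1,1), goal (2,1), distance |1-2|+|1-1| = 1
Tile 5: at (2,0), goal (1,1), distance |2-1|+|0-1| = 2
Tile 4: at (2,1), goal (1,0), distance |2-1|+|1-0| = 2
Tile 3: at (2,2), goal (0,2), distance |2-0|+|2-2| = 2
Sum: 3 + 0 + 2 + 1 + 1 + 2 + 2 + 2 = 13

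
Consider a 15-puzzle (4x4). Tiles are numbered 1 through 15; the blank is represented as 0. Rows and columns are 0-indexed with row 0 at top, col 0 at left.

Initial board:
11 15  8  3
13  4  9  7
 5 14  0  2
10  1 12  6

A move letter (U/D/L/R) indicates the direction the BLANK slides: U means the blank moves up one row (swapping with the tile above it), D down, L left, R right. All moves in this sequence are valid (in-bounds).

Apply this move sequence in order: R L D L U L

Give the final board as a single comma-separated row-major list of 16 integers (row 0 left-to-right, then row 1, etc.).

Answer: 11, 15, 8, 3, 13, 4, 9, 7, 0, 5, 12, 2, 10, 14, 1, 6

Derivation:
After move 1 (R):
11 15  8  3
13  4  9  7
 5 14  2  0
10  1 12  6

After move 2 (L):
11 15  8  3
13  4  9  7
 5 14  0  2
10  1 12  6

After move 3 (D):
11 15  8  3
13  4  9  7
 5 14 12  2
10  1  0  6

After move 4 (L):
11 15  8  3
13  4  9  7
 5 14 12  2
10  0  1  6

After move 5 (U):
11 15  8  3
13  4  9  7
 5  0 12  2
10 14  1  6

After move 6 (L):
11 15  8  3
13  4  9  7
 0  5 12  2
10 14  1  6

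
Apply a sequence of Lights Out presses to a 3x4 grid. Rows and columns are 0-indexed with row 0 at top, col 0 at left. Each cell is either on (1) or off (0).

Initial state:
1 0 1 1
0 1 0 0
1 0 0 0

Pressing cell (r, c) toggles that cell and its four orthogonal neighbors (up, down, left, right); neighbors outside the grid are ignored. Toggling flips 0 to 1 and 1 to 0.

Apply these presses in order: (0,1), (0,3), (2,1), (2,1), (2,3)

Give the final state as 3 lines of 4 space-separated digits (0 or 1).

Answer: 0 1 1 0
0 0 0 0
1 0 1 1

Derivation:
After press 1 at (0,1):
0 1 0 1
0 0 0 0
1 0 0 0

After press 2 at (0,3):
0 1 1 0
0 0 0 1
1 0 0 0

After press 3 at (2,1):
0 1 1 0
0 1 0 1
0 1 1 0

After press 4 at (2,1):
0 1 1 0
0 0 0 1
1 0 0 0

After press 5 at (2,3):
0 1 1 0
0 0 0 0
1 0 1 1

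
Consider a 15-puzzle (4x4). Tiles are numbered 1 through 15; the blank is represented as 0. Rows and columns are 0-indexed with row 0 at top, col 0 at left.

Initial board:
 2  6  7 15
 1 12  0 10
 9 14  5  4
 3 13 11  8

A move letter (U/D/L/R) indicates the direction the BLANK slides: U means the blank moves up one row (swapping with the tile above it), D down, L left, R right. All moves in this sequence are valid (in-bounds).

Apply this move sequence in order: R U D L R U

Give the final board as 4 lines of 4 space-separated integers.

Answer:  2  6  7  0
 1 12 10 15
 9 14  5  4
 3 13 11  8

Derivation:
After move 1 (R):
 2  6  7 15
 1 12 10  0
 9 14  5  4
 3 13 11  8

After move 2 (U):
 2  6  7  0
 1 12 10 15
 9 14  5  4
 3 13 11  8

After move 3 (D):
 2  6  7 15
 1 12 10  0
 9 14  5  4
 3 13 11  8

After move 4 (L):
 2  6  7 15
 1 12  0 10
 9 14  5  4
 3 13 11  8

After move 5 (R):
 2  6  7 15
 1 12 10  0
 9 14  5  4
 3 13 11  8

After move 6 (U):
 2  6  7  0
 1 12 10 15
 9 14  5  4
 3 13 11  8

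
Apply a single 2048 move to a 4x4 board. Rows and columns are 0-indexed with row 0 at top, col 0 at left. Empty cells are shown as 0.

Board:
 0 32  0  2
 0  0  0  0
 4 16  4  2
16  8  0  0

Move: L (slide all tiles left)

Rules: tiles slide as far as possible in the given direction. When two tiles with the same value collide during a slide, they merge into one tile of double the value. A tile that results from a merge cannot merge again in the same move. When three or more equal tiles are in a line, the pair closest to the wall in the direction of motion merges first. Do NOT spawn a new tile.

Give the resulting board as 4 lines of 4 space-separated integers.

Answer: 32  2  0  0
 0  0  0  0
 4 16  4  2
16  8  0  0

Derivation:
Slide left:
row 0: [0, 32, 0, 2] -> [32, 2, 0, 0]
row 1: [0, 0, 0, 0] -> [0, 0, 0, 0]
row 2: [4, 16, 4, 2] -> [4, 16, 4, 2]
row 3: [16, 8, 0, 0] -> [16, 8, 0, 0]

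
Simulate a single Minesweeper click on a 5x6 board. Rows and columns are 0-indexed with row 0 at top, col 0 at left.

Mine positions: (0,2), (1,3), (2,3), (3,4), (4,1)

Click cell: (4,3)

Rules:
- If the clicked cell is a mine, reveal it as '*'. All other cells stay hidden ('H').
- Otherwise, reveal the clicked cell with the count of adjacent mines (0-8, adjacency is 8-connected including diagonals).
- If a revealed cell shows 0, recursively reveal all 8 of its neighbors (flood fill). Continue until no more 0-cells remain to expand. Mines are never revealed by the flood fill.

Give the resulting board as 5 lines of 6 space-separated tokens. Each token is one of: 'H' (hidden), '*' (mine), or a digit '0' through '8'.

H H H H H H
H H H H H H
H H H H H H
H H H H H H
H H H 1 H H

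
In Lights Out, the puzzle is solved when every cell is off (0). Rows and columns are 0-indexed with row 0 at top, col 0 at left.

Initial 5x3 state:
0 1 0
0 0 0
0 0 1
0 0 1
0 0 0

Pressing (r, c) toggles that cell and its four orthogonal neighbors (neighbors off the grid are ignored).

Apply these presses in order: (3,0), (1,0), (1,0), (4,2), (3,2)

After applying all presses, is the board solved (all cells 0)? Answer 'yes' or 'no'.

Answer: no

Derivation:
After press 1 at (3,0):
0 1 0
0 0 0
1 0 1
1 1 1
1 0 0

After press 2 at (1,0):
1 1 0
1 1 0
0 0 1
1 1 1
1 0 0

After press 3 at (1,0):
0 1 0
0 0 0
1 0 1
1 1 1
1 0 0

After press 4 at (4,2):
0 1 0
0 0 0
1 0 1
1 1 0
1 1 1

After press 5 at (3,2):
0 1 0
0 0 0
1 0 0
1 0 1
1 1 0

Lights still on: 6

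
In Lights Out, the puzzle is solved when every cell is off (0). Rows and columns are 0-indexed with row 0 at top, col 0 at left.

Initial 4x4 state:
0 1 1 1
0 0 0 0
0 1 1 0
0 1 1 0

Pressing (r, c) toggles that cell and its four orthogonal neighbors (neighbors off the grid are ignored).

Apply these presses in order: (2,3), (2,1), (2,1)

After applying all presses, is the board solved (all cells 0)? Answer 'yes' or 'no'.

After press 1 at (2,3):
0 1 1 1
0 0 0 1
0 1 0 1
0 1 1 1

After press 2 at (2,1):
0 1 1 1
0 1 0 1
1 0 1 1
0 0 1 1

After press 3 at (2,1):
0 1 1 1
0 0 0 1
0 1 0 1
0 1 1 1

Lights still on: 9

Answer: no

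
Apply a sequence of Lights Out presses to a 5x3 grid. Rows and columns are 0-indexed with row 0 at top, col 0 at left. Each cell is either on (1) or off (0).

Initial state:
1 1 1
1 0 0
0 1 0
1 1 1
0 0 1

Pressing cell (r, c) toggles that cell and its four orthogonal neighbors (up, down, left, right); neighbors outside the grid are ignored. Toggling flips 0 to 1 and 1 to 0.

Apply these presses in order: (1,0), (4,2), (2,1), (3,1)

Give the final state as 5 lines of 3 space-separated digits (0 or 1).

Answer: 0 1 1
0 0 0
0 1 1
0 1 1
0 0 0

Derivation:
After press 1 at (1,0):
0 1 1
0 1 0
1 1 0
1 1 1
0 0 1

After press 2 at (4,2):
0 1 1
0 1 0
1 1 0
1 1 0
0 1 0

After press 3 at (2,1):
0 1 1
0 0 0
0 0 1
1 0 0
0 1 0

After press 4 at (3,1):
0 1 1
0 0 0
0 1 1
0 1 1
0 0 0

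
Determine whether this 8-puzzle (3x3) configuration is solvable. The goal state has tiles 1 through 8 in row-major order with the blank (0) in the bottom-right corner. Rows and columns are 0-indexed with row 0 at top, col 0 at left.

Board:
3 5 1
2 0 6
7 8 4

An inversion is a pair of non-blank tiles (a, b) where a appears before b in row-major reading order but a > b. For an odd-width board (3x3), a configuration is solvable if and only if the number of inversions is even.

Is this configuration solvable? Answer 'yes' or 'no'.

Answer: yes

Derivation:
Inversions (pairs i<j in row-major order where tile[i] > tile[j] > 0): 8
8 is even, so the puzzle is solvable.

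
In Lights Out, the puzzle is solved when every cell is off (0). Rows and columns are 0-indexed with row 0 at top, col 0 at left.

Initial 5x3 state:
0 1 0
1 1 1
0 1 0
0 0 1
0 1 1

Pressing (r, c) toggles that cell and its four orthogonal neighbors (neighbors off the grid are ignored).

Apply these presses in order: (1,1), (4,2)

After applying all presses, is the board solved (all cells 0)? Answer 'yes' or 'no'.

Answer: yes

Derivation:
After press 1 at (1,1):
0 0 0
0 0 0
0 0 0
0 0 1
0 1 1

After press 2 at (4,2):
0 0 0
0 0 0
0 0 0
0 0 0
0 0 0

Lights still on: 0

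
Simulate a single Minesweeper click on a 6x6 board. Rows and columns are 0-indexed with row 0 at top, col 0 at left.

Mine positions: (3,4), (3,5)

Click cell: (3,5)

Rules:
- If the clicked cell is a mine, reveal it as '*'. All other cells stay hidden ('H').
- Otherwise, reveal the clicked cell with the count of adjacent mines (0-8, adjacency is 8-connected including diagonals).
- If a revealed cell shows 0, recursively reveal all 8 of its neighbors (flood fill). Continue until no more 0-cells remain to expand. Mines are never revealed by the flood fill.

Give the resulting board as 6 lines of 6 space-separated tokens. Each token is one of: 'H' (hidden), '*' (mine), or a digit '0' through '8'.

H H H H H H
H H H H H H
H H H H H H
H H H H H *
H H H H H H
H H H H H H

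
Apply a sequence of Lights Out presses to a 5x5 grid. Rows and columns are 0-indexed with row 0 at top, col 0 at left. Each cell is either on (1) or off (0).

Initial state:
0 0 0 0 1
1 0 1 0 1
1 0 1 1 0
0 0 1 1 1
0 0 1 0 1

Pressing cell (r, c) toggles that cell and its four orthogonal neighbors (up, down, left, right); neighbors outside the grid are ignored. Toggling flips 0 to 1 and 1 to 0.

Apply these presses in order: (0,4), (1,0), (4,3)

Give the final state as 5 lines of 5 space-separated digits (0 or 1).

After press 1 at (0,4):
0 0 0 1 0
1 0 1 0 0
1 0 1 1 0
0 0 1 1 1
0 0 1 0 1

After press 2 at (1,0):
1 0 0 1 0
0 1 1 0 0
0 0 1 1 0
0 0 1 1 1
0 0 1 0 1

After press 3 at (4,3):
1 0 0 1 0
0 1 1 0 0
0 0 1 1 0
0 0 1 0 1
0 0 0 1 0

Answer: 1 0 0 1 0
0 1 1 0 0
0 0 1 1 0
0 0 1 0 1
0 0 0 1 0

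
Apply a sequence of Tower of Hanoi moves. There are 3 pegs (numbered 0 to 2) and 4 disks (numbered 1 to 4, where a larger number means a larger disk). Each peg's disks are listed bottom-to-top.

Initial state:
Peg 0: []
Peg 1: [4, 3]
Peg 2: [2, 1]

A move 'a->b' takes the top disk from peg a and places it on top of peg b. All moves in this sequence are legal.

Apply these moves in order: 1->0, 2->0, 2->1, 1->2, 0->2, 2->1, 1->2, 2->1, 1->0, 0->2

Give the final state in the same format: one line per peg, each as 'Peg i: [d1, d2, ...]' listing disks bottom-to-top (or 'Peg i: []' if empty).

After move 1 (1->0):
Peg 0: [3]
Peg 1: [4]
Peg 2: [2, 1]

After move 2 (2->0):
Peg 0: [3, 1]
Peg 1: [4]
Peg 2: [2]

After move 3 (2->1):
Peg 0: [3, 1]
Peg 1: [4, 2]
Peg 2: []

After move 4 (1->2):
Peg 0: [3, 1]
Peg 1: [4]
Peg 2: [2]

After move 5 (0->2):
Peg 0: [3]
Peg 1: [4]
Peg 2: [2, 1]

After move 6 (2->1):
Peg 0: [3]
Peg 1: [4, 1]
Peg 2: [2]

After move 7 (1->2):
Peg 0: [3]
Peg 1: [4]
Peg 2: [2, 1]

After move 8 (2->1):
Peg 0: [3]
Peg 1: [4, 1]
Peg 2: [2]

After move 9 (1->0):
Peg 0: [3, 1]
Peg 1: [4]
Peg 2: [2]

After move 10 (0->2):
Peg 0: [3]
Peg 1: [4]
Peg 2: [2, 1]

Answer: Peg 0: [3]
Peg 1: [4]
Peg 2: [2, 1]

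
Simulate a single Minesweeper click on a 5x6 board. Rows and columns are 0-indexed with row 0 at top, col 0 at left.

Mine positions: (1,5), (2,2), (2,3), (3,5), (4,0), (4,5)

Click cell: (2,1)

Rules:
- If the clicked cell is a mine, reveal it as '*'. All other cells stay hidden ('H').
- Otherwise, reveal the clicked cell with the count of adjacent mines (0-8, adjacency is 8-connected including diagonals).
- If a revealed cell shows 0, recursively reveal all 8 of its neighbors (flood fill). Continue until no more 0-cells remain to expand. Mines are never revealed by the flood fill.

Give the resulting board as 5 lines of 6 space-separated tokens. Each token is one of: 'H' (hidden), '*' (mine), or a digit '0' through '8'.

H H H H H H
H H H H H H
H 1 H H H H
H H H H H H
H H H H H H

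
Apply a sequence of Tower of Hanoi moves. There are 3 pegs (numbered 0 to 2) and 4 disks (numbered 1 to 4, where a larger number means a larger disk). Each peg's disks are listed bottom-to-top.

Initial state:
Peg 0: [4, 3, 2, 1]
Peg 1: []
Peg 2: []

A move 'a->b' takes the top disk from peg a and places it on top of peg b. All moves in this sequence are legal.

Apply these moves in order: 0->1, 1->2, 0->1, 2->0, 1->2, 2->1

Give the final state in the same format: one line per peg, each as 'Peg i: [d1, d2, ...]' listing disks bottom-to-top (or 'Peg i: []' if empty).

After move 1 (0->1):
Peg 0: [4, 3, 2]
Peg 1: [1]
Peg 2: []

After move 2 (1->2):
Peg 0: [4, 3, 2]
Peg 1: []
Peg 2: [1]

After move 3 (0->1):
Peg 0: [4, 3]
Peg 1: [2]
Peg 2: [1]

After move 4 (2->0):
Peg 0: [4, 3, 1]
Peg 1: [2]
Peg 2: []

After move 5 (1->2):
Peg 0: [4, 3, 1]
Peg 1: []
Peg 2: [2]

After move 6 (2->1):
Peg 0: [4, 3, 1]
Peg 1: [2]
Peg 2: []

Answer: Peg 0: [4, 3, 1]
Peg 1: [2]
Peg 2: []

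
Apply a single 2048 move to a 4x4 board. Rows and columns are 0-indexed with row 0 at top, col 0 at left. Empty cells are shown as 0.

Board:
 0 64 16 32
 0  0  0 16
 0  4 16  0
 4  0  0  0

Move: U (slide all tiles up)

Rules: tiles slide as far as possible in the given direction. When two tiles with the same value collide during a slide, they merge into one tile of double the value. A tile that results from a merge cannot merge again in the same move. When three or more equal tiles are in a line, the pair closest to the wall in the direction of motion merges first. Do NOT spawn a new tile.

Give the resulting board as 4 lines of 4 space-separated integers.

Answer:  4 64 32 32
 0  4  0 16
 0  0  0  0
 0  0  0  0

Derivation:
Slide up:
col 0: [0, 0, 0, 4] -> [4, 0, 0, 0]
col 1: [64, 0, 4, 0] -> [64, 4, 0, 0]
col 2: [16, 0, 16, 0] -> [32, 0, 0, 0]
col 3: [32, 16, 0, 0] -> [32, 16, 0, 0]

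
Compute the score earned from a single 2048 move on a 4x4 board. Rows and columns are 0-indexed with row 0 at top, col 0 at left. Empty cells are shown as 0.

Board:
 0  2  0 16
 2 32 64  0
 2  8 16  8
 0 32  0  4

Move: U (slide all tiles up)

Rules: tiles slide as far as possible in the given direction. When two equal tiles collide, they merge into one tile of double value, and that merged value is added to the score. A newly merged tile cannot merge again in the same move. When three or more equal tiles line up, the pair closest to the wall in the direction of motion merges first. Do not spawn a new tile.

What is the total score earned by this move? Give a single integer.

Answer: 4

Derivation:
Slide up:
col 0: [0, 2, 2, 0] -> [4, 0, 0, 0]  score +4 (running 4)
col 1: [2, 32, 8, 32] -> [2, 32, 8, 32]  score +0 (running 4)
col 2: [0, 64, 16, 0] -> [64, 16, 0, 0]  score +0 (running 4)
col 3: [16, 0, 8, 4] -> [16, 8, 4, 0]  score +0 (running 4)
Board after move:
 4  2 64 16
 0 32 16  8
 0  8  0  4
 0 32  0  0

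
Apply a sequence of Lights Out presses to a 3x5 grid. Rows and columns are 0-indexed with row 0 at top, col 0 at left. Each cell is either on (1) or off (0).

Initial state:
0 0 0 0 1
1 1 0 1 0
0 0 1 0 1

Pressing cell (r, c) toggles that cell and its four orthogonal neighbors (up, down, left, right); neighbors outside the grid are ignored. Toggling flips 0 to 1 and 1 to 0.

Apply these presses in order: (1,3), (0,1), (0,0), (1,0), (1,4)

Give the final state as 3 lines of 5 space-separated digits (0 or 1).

After press 1 at (1,3):
0 0 0 1 1
1 1 1 0 1
0 0 1 1 1

After press 2 at (0,1):
1 1 1 1 1
1 0 1 0 1
0 0 1 1 1

After press 3 at (0,0):
0 0 1 1 1
0 0 1 0 1
0 0 1 1 1

After press 4 at (1,0):
1 0 1 1 1
1 1 1 0 1
1 0 1 1 1

After press 5 at (1,4):
1 0 1 1 0
1 1 1 1 0
1 0 1 1 0

Answer: 1 0 1 1 0
1 1 1 1 0
1 0 1 1 0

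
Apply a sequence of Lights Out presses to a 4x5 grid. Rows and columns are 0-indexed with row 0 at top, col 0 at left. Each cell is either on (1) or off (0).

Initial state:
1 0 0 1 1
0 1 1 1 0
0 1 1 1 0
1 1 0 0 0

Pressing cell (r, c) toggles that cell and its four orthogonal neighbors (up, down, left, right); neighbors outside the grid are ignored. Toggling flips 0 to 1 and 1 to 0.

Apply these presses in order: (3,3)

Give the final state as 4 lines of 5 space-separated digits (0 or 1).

Answer: 1 0 0 1 1
0 1 1 1 0
0 1 1 0 0
1 1 1 1 1

Derivation:
After press 1 at (3,3):
1 0 0 1 1
0 1 1 1 0
0 1 1 0 0
1 1 1 1 1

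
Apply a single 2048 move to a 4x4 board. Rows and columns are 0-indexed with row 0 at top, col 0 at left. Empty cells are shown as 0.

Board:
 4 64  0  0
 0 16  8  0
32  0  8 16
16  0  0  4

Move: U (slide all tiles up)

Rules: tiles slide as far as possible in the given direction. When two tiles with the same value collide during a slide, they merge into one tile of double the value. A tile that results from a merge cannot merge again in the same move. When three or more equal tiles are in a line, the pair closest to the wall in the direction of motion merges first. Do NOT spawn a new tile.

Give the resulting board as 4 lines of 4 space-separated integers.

Slide up:
col 0: [4, 0, 32, 16] -> [4, 32, 16, 0]
col 1: [64, 16, 0, 0] -> [64, 16, 0, 0]
col 2: [0, 8, 8, 0] -> [16, 0, 0, 0]
col 3: [0, 0, 16, 4] -> [16, 4, 0, 0]

Answer:  4 64 16 16
32 16  0  4
16  0  0  0
 0  0  0  0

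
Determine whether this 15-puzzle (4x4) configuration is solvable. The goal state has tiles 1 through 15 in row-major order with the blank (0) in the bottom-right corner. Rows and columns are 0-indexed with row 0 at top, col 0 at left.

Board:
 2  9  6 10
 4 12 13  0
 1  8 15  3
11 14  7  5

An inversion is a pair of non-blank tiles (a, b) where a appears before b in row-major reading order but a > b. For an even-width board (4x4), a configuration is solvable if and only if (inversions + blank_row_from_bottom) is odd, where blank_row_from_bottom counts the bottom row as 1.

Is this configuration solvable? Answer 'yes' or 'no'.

Inversions: 45
Blank is in row 1 (0-indexed from top), which is row 3 counting from the bottom (bottom = 1).
45 + 3 = 48, which is even, so the puzzle is not solvable.

Answer: no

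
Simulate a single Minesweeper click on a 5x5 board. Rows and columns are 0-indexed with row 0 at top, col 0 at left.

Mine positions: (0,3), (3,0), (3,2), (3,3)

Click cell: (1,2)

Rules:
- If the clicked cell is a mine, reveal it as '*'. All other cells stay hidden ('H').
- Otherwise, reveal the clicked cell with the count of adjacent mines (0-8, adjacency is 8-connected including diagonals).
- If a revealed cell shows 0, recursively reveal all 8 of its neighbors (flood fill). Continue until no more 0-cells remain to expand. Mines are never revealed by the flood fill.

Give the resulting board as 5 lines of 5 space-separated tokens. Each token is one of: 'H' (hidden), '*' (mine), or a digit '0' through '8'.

H H H H H
H H 1 H H
H H H H H
H H H H H
H H H H H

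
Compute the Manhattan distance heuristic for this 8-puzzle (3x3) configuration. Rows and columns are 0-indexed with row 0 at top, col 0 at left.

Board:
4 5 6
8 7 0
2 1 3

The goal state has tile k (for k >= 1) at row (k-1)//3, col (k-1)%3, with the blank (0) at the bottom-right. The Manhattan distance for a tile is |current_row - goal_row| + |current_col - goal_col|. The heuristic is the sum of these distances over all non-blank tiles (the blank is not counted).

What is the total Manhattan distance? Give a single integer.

Answer: 15

Derivation:
Tile 4: at (0,0), goal (1,0), distance |0-1|+|0-0| = 1
Tile 5: at (0,1), goal (1,1), distance |0-1|+|1-1| = 1
Tile 6: at (0,2), goal (1,2), distance |0-1|+|2-2| = 1
Tile 8: at (1,0), goal (2,1), distance |1-2|+|0-1| = 2
Tile 7: at (1,1), goal (2,0), distance |1-2|+|1-0| = 2
Tile 2: at (2,0), goal (0,1), distance |2-0|+|0-1| = 3
Tile 1: at (2,1), goal (0,0), distance |2-0|+|1-0| = 3
Tile 3: at (2,2), goal (0,2), distance |2-0|+|2-2| = 2
Sum: 1 + 1 + 1 + 2 + 2 + 3 + 3 + 2 = 15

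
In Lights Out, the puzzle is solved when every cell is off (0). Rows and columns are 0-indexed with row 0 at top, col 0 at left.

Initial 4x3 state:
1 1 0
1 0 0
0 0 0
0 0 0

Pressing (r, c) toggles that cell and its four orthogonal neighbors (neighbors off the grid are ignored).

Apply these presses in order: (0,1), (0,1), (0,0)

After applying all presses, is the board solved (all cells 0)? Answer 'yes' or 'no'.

Answer: yes

Derivation:
After press 1 at (0,1):
0 0 1
1 1 0
0 0 0
0 0 0

After press 2 at (0,1):
1 1 0
1 0 0
0 0 0
0 0 0

After press 3 at (0,0):
0 0 0
0 0 0
0 0 0
0 0 0

Lights still on: 0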